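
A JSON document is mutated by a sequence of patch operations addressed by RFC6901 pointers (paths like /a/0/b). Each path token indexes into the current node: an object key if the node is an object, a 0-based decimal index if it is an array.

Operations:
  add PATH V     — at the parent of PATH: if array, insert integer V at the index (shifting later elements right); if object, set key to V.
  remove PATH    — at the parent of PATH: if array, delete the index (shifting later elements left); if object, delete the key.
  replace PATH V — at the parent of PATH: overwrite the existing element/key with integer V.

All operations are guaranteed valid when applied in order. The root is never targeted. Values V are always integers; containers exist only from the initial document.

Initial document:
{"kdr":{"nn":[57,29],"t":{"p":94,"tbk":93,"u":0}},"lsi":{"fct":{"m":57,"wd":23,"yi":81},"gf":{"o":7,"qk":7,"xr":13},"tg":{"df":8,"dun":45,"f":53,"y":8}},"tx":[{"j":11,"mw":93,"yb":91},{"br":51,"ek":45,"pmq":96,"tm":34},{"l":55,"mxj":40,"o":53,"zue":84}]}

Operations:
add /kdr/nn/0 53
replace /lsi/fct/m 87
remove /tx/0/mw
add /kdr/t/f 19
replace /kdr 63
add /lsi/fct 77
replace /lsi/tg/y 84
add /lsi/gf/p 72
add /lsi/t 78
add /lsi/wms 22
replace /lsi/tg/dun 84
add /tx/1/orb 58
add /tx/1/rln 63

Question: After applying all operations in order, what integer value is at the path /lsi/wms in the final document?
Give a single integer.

After op 1 (add /kdr/nn/0 53): {"kdr":{"nn":[53,57,29],"t":{"p":94,"tbk":93,"u":0}},"lsi":{"fct":{"m":57,"wd":23,"yi":81},"gf":{"o":7,"qk":7,"xr":13},"tg":{"df":8,"dun":45,"f":53,"y":8}},"tx":[{"j":11,"mw":93,"yb":91},{"br":51,"ek":45,"pmq":96,"tm":34},{"l":55,"mxj":40,"o":53,"zue":84}]}
After op 2 (replace /lsi/fct/m 87): {"kdr":{"nn":[53,57,29],"t":{"p":94,"tbk":93,"u":0}},"lsi":{"fct":{"m":87,"wd":23,"yi":81},"gf":{"o":7,"qk":7,"xr":13},"tg":{"df":8,"dun":45,"f":53,"y":8}},"tx":[{"j":11,"mw":93,"yb":91},{"br":51,"ek":45,"pmq":96,"tm":34},{"l":55,"mxj":40,"o":53,"zue":84}]}
After op 3 (remove /tx/0/mw): {"kdr":{"nn":[53,57,29],"t":{"p":94,"tbk":93,"u":0}},"lsi":{"fct":{"m":87,"wd":23,"yi":81},"gf":{"o":7,"qk":7,"xr":13},"tg":{"df":8,"dun":45,"f":53,"y":8}},"tx":[{"j":11,"yb":91},{"br":51,"ek":45,"pmq":96,"tm":34},{"l":55,"mxj":40,"o":53,"zue":84}]}
After op 4 (add /kdr/t/f 19): {"kdr":{"nn":[53,57,29],"t":{"f":19,"p":94,"tbk":93,"u":0}},"lsi":{"fct":{"m":87,"wd":23,"yi":81},"gf":{"o":7,"qk":7,"xr":13},"tg":{"df":8,"dun":45,"f":53,"y":8}},"tx":[{"j":11,"yb":91},{"br":51,"ek":45,"pmq":96,"tm":34},{"l":55,"mxj":40,"o":53,"zue":84}]}
After op 5 (replace /kdr 63): {"kdr":63,"lsi":{"fct":{"m":87,"wd":23,"yi":81},"gf":{"o":7,"qk":7,"xr":13},"tg":{"df":8,"dun":45,"f":53,"y":8}},"tx":[{"j":11,"yb":91},{"br":51,"ek":45,"pmq":96,"tm":34},{"l":55,"mxj":40,"o":53,"zue":84}]}
After op 6 (add /lsi/fct 77): {"kdr":63,"lsi":{"fct":77,"gf":{"o":7,"qk":7,"xr":13},"tg":{"df":8,"dun":45,"f":53,"y":8}},"tx":[{"j":11,"yb":91},{"br":51,"ek":45,"pmq":96,"tm":34},{"l":55,"mxj":40,"o":53,"zue":84}]}
After op 7 (replace /lsi/tg/y 84): {"kdr":63,"lsi":{"fct":77,"gf":{"o":7,"qk":7,"xr":13},"tg":{"df":8,"dun":45,"f":53,"y":84}},"tx":[{"j":11,"yb":91},{"br":51,"ek":45,"pmq":96,"tm":34},{"l":55,"mxj":40,"o":53,"zue":84}]}
After op 8 (add /lsi/gf/p 72): {"kdr":63,"lsi":{"fct":77,"gf":{"o":7,"p":72,"qk":7,"xr":13},"tg":{"df":8,"dun":45,"f":53,"y":84}},"tx":[{"j":11,"yb":91},{"br":51,"ek":45,"pmq":96,"tm":34},{"l":55,"mxj":40,"o":53,"zue":84}]}
After op 9 (add /lsi/t 78): {"kdr":63,"lsi":{"fct":77,"gf":{"o":7,"p":72,"qk":7,"xr":13},"t":78,"tg":{"df":8,"dun":45,"f":53,"y":84}},"tx":[{"j":11,"yb":91},{"br":51,"ek":45,"pmq":96,"tm":34},{"l":55,"mxj":40,"o":53,"zue":84}]}
After op 10 (add /lsi/wms 22): {"kdr":63,"lsi":{"fct":77,"gf":{"o":7,"p":72,"qk":7,"xr":13},"t":78,"tg":{"df":8,"dun":45,"f":53,"y":84},"wms":22},"tx":[{"j":11,"yb":91},{"br":51,"ek":45,"pmq":96,"tm":34},{"l":55,"mxj":40,"o":53,"zue":84}]}
After op 11 (replace /lsi/tg/dun 84): {"kdr":63,"lsi":{"fct":77,"gf":{"o":7,"p":72,"qk":7,"xr":13},"t":78,"tg":{"df":8,"dun":84,"f":53,"y":84},"wms":22},"tx":[{"j":11,"yb":91},{"br":51,"ek":45,"pmq":96,"tm":34},{"l":55,"mxj":40,"o":53,"zue":84}]}
After op 12 (add /tx/1/orb 58): {"kdr":63,"lsi":{"fct":77,"gf":{"o":7,"p":72,"qk":7,"xr":13},"t":78,"tg":{"df":8,"dun":84,"f":53,"y":84},"wms":22},"tx":[{"j":11,"yb":91},{"br":51,"ek":45,"orb":58,"pmq":96,"tm":34},{"l":55,"mxj":40,"o":53,"zue":84}]}
After op 13 (add /tx/1/rln 63): {"kdr":63,"lsi":{"fct":77,"gf":{"o":7,"p":72,"qk":7,"xr":13},"t":78,"tg":{"df":8,"dun":84,"f":53,"y":84},"wms":22},"tx":[{"j":11,"yb":91},{"br":51,"ek":45,"orb":58,"pmq":96,"rln":63,"tm":34},{"l":55,"mxj":40,"o":53,"zue":84}]}
Value at /lsi/wms: 22

Answer: 22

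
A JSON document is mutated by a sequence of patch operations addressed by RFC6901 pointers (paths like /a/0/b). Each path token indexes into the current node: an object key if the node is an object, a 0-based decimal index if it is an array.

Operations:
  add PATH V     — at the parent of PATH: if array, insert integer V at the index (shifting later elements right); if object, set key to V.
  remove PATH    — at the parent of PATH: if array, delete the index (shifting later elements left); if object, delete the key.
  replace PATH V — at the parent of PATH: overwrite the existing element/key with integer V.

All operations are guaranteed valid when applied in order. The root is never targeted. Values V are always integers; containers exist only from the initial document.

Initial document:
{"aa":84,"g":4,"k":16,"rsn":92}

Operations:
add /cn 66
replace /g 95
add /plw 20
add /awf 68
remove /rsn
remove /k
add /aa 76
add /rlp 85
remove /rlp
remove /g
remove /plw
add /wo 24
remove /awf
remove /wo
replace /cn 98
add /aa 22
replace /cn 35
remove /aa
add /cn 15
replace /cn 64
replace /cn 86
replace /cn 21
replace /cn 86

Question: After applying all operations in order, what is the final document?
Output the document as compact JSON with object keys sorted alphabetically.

After op 1 (add /cn 66): {"aa":84,"cn":66,"g":4,"k":16,"rsn":92}
After op 2 (replace /g 95): {"aa":84,"cn":66,"g":95,"k":16,"rsn":92}
After op 3 (add /plw 20): {"aa":84,"cn":66,"g":95,"k":16,"plw":20,"rsn":92}
After op 4 (add /awf 68): {"aa":84,"awf":68,"cn":66,"g":95,"k":16,"plw":20,"rsn":92}
After op 5 (remove /rsn): {"aa":84,"awf":68,"cn":66,"g":95,"k":16,"plw":20}
After op 6 (remove /k): {"aa":84,"awf":68,"cn":66,"g":95,"plw":20}
After op 7 (add /aa 76): {"aa":76,"awf":68,"cn":66,"g":95,"plw":20}
After op 8 (add /rlp 85): {"aa":76,"awf":68,"cn":66,"g":95,"plw":20,"rlp":85}
After op 9 (remove /rlp): {"aa":76,"awf":68,"cn":66,"g":95,"plw":20}
After op 10 (remove /g): {"aa":76,"awf":68,"cn":66,"plw":20}
After op 11 (remove /plw): {"aa":76,"awf":68,"cn":66}
After op 12 (add /wo 24): {"aa":76,"awf":68,"cn":66,"wo":24}
After op 13 (remove /awf): {"aa":76,"cn":66,"wo":24}
After op 14 (remove /wo): {"aa":76,"cn":66}
After op 15 (replace /cn 98): {"aa":76,"cn":98}
After op 16 (add /aa 22): {"aa":22,"cn":98}
After op 17 (replace /cn 35): {"aa":22,"cn":35}
After op 18 (remove /aa): {"cn":35}
After op 19 (add /cn 15): {"cn":15}
After op 20 (replace /cn 64): {"cn":64}
After op 21 (replace /cn 86): {"cn":86}
After op 22 (replace /cn 21): {"cn":21}
After op 23 (replace /cn 86): {"cn":86}

Answer: {"cn":86}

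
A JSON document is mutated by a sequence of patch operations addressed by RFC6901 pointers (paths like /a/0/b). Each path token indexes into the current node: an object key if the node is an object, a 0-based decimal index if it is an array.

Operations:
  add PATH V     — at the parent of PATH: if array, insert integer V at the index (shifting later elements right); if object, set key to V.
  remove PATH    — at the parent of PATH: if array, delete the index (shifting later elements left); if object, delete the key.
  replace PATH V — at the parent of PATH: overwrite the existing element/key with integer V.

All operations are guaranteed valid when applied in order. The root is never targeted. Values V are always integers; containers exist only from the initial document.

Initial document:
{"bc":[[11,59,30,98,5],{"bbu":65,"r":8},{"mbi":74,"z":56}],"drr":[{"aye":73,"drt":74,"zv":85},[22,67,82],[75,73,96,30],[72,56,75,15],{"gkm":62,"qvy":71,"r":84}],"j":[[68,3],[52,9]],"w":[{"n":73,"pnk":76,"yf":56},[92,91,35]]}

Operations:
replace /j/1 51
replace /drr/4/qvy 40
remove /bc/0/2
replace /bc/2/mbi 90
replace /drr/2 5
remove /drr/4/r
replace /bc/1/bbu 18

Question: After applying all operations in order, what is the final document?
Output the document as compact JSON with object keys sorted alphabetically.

Answer: {"bc":[[11,59,98,5],{"bbu":18,"r":8},{"mbi":90,"z":56}],"drr":[{"aye":73,"drt":74,"zv":85},[22,67,82],5,[72,56,75,15],{"gkm":62,"qvy":40}],"j":[[68,3],51],"w":[{"n":73,"pnk":76,"yf":56},[92,91,35]]}

Derivation:
After op 1 (replace /j/1 51): {"bc":[[11,59,30,98,5],{"bbu":65,"r":8},{"mbi":74,"z":56}],"drr":[{"aye":73,"drt":74,"zv":85},[22,67,82],[75,73,96,30],[72,56,75,15],{"gkm":62,"qvy":71,"r":84}],"j":[[68,3],51],"w":[{"n":73,"pnk":76,"yf":56},[92,91,35]]}
After op 2 (replace /drr/4/qvy 40): {"bc":[[11,59,30,98,5],{"bbu":65,"r":8},{"mbi":74,"z":56}],"drr":[{"aye":73,"drt":74,"zv":85},[22,67,82],[75,73,96,30],[72,56,75,15],{"gkm":62,"qvy":40,"r":84}],"j":[[68,3],51],"w":[{"n":73,"pnk":76,"yf":56},[92,91,35]]}
After op 3 (remove /bc/0/2): {"bc":[[11,59,98,5],{"bbu":65,"r":8},{"mbi":74,"z":56}],"drr":[{"aye":73,"drt":74,"zv":85},[22,67,82],[75,73,96,30],[72,56,75,15],{"gkm":62,"qvy":40,"r":84}],"j":[[68,3],51],"w":[{"n":73,"pnk":76,"yf":56},[92,91,35]]}
After op 4 (replace /bc/2/mbi 90): {"bc":[[11,59,98,5],{"bbu":65,"r":8},{"mbi":90,"z":56}],"drr":[{"aye":73,"drt":74,"zv":85},[22,67,82],[75,73,96,30],[72,56,75,15],{"gkm":62,"qvy":40,"r":84}],"j":[[68,3],51],"w":[{"n":73,"pnk":76,"yf":56},[92,91,35]]}
After op 5 (replace /drr/2 5): {"bc":[[11,59,98,5],{"bbu":65,"r":8},{"mbi":90,"z":56}],"drr":[{"aye":73,"drt":74,"zv":85},[22,67,82],5,[72,56,75,15],{"gkm":62,"qvy":40,"r":84}],"j":[[68,3],51],"w":[{"n":73,"pnk":76,"yf":56},[92,91,35]]}
After op 6 (remove /drr/4/r): {"bc":[[11,59,98,5],{"bbu":65,"r":8},{"mbi":90,"z":56}],"drr":[{"aye":73,"drt":74,"zv":85},[22,67,82],5,[72,56,75,15],{"gkm":62,"qvy":40}],"j":[[68,3],51],"w":[{"n":73,"pnk":76,"yf":56},[92,91,35]]}
After op 7 (replace /bc/1/bbu 18): {"bc":[[11,59,98,5],{"bbu":18,"r":8},{"mbi":90,"z":56}],"drr":[{"aye":73,"drt":74,"zv":85},[22,67,82],5,[72,56,75,15],{"gkm":62,"qvy":40}],"j":[[68,3],51],"w":[{"n":73,"pnk":76,"yf":56},[92,91,35]]}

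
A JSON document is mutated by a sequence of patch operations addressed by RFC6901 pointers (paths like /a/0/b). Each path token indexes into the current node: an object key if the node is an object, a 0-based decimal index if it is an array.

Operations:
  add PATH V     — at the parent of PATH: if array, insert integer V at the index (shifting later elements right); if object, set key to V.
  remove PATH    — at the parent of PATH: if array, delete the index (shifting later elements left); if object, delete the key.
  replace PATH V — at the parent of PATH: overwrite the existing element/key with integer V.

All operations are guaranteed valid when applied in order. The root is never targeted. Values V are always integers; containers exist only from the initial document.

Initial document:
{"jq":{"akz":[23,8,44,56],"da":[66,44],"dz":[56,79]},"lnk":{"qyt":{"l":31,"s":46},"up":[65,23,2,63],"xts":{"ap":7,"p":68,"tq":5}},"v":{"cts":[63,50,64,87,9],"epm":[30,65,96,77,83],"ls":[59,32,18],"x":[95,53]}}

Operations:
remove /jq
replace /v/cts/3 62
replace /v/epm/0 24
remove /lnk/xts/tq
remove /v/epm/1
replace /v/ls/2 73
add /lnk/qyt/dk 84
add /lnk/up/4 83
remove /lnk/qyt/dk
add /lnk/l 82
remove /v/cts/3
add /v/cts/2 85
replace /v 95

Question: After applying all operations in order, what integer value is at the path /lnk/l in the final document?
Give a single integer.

Answer: 82

Derivation:
After op 1 (remove /jq): {"lnk":{"qyt":{"l":31,"s":46},"up":[65,23,2,63],"xts":{"ap":7,"p":68,"tq":5}},"v":{"cts":[63,50,64,87,9],"epm":[30,65,96,77,83],"ls":[59,32,18],"x":[95,53]}}
After op 2 (replace /v/cts/3 62): {"lnk":{"qyt":{"l":31,"s":46},"up":[65,23,2,63],"xts":{"ap":7,"p":68,"tq":5}},"v":{"cts":[63,50,64,62,9],"epm":[30,65,96,77,83],"ls":[59,32,18],"x":[95,53]}}
After op 3 (replace /v/epm/0 24): {"lnk":{"qyt":{"l":31,"s":46},"up":[65,23,2,63],"xts":{"ap":7,"p":68,"tq":5}},"v":{"cts":[63,50,64,62,9],"epm":[24,65,96,77,83],"ls":[59,32,18],"x":[95,53]}}
After op 4 (remove /lnk/xts/tq): {"lnk":{"qyt":{"l":31,"s":46},"up":[65,23,2,63],"xts":{"ap":7,"p":68}},"v":{"cts":[63,50,64,62,9],"epm":[24,65,96,77,83],"ls":[59,32,18],"x":[95,53]}}
After op 5 (remove /v/epm/1): {"lnk":{"qyt":{"l":31,"s":46},"up":[65,23,2,63],"xts":{"ap":7,"p":68}},"v":{"cts":[63,50,64,62,9],"epm":[24,96,77,83],"ls":[59,32,18],"x":[95,53]}}
After op 6 (replace /v/ls/2 73): {"lnk":{"qyt":{"l":31,"s":46},"up":[65,23,2,63],"xts":{"ap":7,"p":68}},"v":{"cts":[63,50,64,62,9],"epm":[24,96,77,83],"ls":[59,32,73],"x":[95,53]}}
After op 7 (add /lnk/qyt/dk 84): {"lnk":{"qyt":{"dk":84,"l":31,"s":46},"up":[65,23,2,63],"xts":{"ap":7,"p":68}},"v":{"cts":[63,50,64,62,9],"epm":[24,96,77,83],"ls":[59,32,73],"x":[95,53]}}
After op 8 (add /lnk/up/4 83): {"lnk":{"qyt":{"dk":84,"l":31,"s":46},"up":[65,23,2,63,83],"xts":{"ap":7,"p":68}},"v":{"cts":[63,50,64,62,9],"epm":[24,96,77,83],"ls":[59,32,73],"x":[95,53]}}
After op 9 (remove /lnk/qyt/dk): {"lnk":{"qyt":{"l":31,"s":46},"up":[65,23,2,63,83],"xts":{"ap":7,"p":68}},"v":{"cts":[63,50,64,62,9],"epm":[24,96,77,83],"ls":[59,32,73],"x":[95,53]}}
After op 10 (add /lnk/l 82): {"lnk":{"l":82,"qyt":{"l":31,"s":46},"up":[65,23,2,63,83],"xts":{"ap":7,"p":68}},"v":{"cts":[63,50,64,62,9],"epm":[24,96,77,83],"ls":[59,32,73],"x":[95,53]}}
After op 11 (remove /v/cts/3): {"lnk":{"l":82,"qyt":{"l":31,"s":46},"up":[65,23,2,63,83],"xts":{"ap":7,"p":68}},"v":{"cts":[63,50,64,9],"epm":[24,96,77,83],"ls":[59,32,73],"x":[95,53]}}
After op 12 (add /v/cts/2 85): {"lnk":{"l":82,"qyt":{"l":31,"s":46},"up":[65,23,2,63,83],"xts":{"ap":7,"p":68}},"v":{"cts":[63,50,85,64,9],"epm":[24,96,77,83],"ls":[59,32,73],"x":[95,53]}}
After op 13 (replace /v 95): {"lnk":{"l":82,"qyt":{"l":31,"s":46},"up":[65,23,2,63,83],"xts":{"ap":7,"p":68}},"v":95}
Value at /lnk/l: 82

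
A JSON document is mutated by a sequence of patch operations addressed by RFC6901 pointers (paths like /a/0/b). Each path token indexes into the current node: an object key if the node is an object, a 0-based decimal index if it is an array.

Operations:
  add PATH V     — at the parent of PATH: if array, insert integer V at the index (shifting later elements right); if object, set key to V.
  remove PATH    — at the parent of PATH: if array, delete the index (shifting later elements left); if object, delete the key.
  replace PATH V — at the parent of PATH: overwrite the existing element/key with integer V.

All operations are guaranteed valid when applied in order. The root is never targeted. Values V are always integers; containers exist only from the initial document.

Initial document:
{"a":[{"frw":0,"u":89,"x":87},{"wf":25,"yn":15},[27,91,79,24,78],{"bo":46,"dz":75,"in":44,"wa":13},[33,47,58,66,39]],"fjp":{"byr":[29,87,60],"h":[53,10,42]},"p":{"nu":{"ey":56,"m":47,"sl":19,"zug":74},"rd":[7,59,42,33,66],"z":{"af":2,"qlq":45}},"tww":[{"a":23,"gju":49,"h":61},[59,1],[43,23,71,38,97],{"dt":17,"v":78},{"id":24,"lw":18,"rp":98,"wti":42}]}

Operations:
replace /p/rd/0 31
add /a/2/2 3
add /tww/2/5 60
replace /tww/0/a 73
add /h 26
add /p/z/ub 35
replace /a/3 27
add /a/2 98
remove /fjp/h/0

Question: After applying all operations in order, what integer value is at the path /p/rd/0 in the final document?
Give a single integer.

Answer: 31

Derivation:
After op 1 (replace /p/rd/0 31): {"a":[{"frw":0,"u":89,"x":87},{"wf":25,"yn":15},[27,91,79,24,78],{"bo":46,"dz":75,"in":44,"wa":13},[33,47,58,66,39]],"fjp":{"byr":[29,87,60],"h":[53,10,42]},"p":{"nu":{"ey":56,"m":47,"sl":19,"zug":74},"rd":[31,59,42,33,66],"z":{"af":2,"qlq":45}},"tww":[{"a":23,"gju":49,"h":61},[59,1],[43,23,71,38,97],{"dt":17,"v":78},{"id":24,"lw":18,"rp":98,"wti":42}]}
After op 2 (add /a/2/2 3): {"a":[{"frw":0,"u":89,"x":87},{"wf":25,"yn":15},[27,91,3,79,24,78],{"bo":46,"dz":75,"in":44,"wa":13},[33,47,58,66,39]],"fjp":{"byr":[29,87,60],"h":[53,10,42]},"p":{"nu":{"ey":56,"m":47,"sl":19,"zug":74},"rd":[31,59,42,33,66],"z":{"af":2,"qlq":45}},"tww":[{"a":23,"gju":49,"h":61},[59,1],[43,23,71,38,97],{"dt":17,"v":78},{"id":24,"lw":18,"rp":98,"wti":42}]}
After op 3 (add /tww/2/5 60): {"a":[{"frw":0,"u":89,"x":87},{"wf":25,"yn":15},[27,91,3,79,24,78],{"bo":46,"dz":75,"in":44,"wa":13},[33,47,58,66,39]],"fjp":{"byr":[29,87,60],"h":[53,10,42]},"p":{"nu":{"ey":56,"m":47,"sl":19,"zug":74},"rd":[31,59,42,33,66],"z":{"af":2,"qlq":45}},"tww":[{"a":23,"gju":49,"h":61},[59,1],[43,23,71,38,97,60],{"dt":17,"v":78},{"id":24,"lw":18,"rp":98,"wti":42}]}
After op 4 (replace /tww/0/a 73): {"a":[{"frw":0,"u":89,"x":87},{"wf":25,"yn":15},[27,91,3,79,24,78],{"bo":46,"dz":75,"in":44,"wa":13},[33,47,58,66,39]],"fjp":{"byr":[29,87,60],"h":[53,10,42]},"p":{"nu":{"ey":56,"m":47,"sl":19,"zug":74},"rd":[31,59,42,33,66],"z":{"af":2,"qlq":45}},"tww":[{"a":73,"gju":49,"h":61},[59,1],[43,23,71,38,97,60],{"dt":17,"v":78},{"id":24,"lw":18,"rp":98,"wti":42}]}
After op 5 (add /h 26): {"a":[{"frw":0,"u":89,"x":87},{"wf":25,"yn":15},[27,91,3,79,24,78],{"bo":46,"dz":75,"in":44,"wa":13},[33,47,58,66,39]],"fjp":{"byr":[29,87,60],"h":[53,10,42]},"h":26,"p":{"nu":{"ey":56,"m":47,"sl":19,"zug":74},"rd":[31,59,42,33,66],"z":{"af":2,"qlq":45}},"tww":[{"a":73,"gju":49,"h":61},[59,1],[43,23,71,38,97,60],{"dt":17,"v":78},{"id":24,"lw":18,"rp":98,"wti":42}]}
After op 6 (add /p/z/ub 35): {"a":[{"frw":0,"u":89,"x":87},{"wf":25,"yn":15},[27,91,3,79,24,78],{"bo":46,"dz":75,"in":44,"wa":13},[33,47,58,66,39]],"fjp":{"byr":[29,87,60],"h":[53,10,42]},"h":26,"p":{"nu":{"ey":56,"m":47,"sl":19,"zug":74},"rd":[31,59,42,33,66],"z":{"af":2,"qlq":45,"ub":35}},"tww":[{"a":73,"gju":49,"h":61},[59,1],[43,23,71,38,97,60],{"dt":17,"v":78},{"id":24,"lw":18,"rp":98,"wti":42}]}
After op 7 (replace /a/3 27): {"a":[{"frw":0,"u":89,"x":87},{"wf":25,"yn":15},[27,91,3,79,24,78],27,[33,47,58,66,39]],"fjp":{"byr":[29,87,60],"h":[53,10,42]},"h":26,"p":{"nu":{"ey":56,"m":47,"sl":19,"zug":74},"rd":[31,59,42,33,66],"z":{"af":2,"qlq":45,"ub":35}},"tww":[{"a":73,"gju":49,"h":61},[59,1],[43,23,71,38,97,60],{"dt":17,"v":78},{"id":24,"lw":18,"rp":98,"wti":42}]}
After op 8 (add /a/2 98): {"a":[{"frw":0,"u":89,"x":87},{"wf":25,"yn":15},98,[27,91,3,79,24,78],27,[33,47,58,66,39]],"fjp":{"byr":[29,87,60],"h":[53,10,42]},"h":26,"p":{"nu":{"ey":56,"m":47,"sl":19,"zug":74},"rd":[31,59,42,33,66],"z":{"af":2,"qlq":45,"ub":35}},"tww":[{"a":73,"gju":49,"h":61},[59,1],[43,23,71,38,97,60],{"dt":17,"v":78},{"id":24,"lw":18,"rp":98,"wti":42}]}
After op 9 (remove /fjp/h/0): {"a":[{"frw":0,"u":89,"x":87},{"wf":25,"yn":15},98,[27,91,3,79,24,78],27,[33,47,58,66,39]],"fjp":{"byr":[29,87,60],"h":[10,42]},"h":26,"p":{"nu":{"ey":56,"m":47,"sl":19,"zug":74},"rd":[31,59,42,33,66],"z":{"af":2,"qlq":45,"ub":35}},"tww":[{"a":73,"gju":49,"h":61},[59,1],[43,23,71,38,97,60],{"dt":17,"v":78},{"id":24,"lw":18,"rp":98,"wti":42}]}
Value at /p/rd/0: 31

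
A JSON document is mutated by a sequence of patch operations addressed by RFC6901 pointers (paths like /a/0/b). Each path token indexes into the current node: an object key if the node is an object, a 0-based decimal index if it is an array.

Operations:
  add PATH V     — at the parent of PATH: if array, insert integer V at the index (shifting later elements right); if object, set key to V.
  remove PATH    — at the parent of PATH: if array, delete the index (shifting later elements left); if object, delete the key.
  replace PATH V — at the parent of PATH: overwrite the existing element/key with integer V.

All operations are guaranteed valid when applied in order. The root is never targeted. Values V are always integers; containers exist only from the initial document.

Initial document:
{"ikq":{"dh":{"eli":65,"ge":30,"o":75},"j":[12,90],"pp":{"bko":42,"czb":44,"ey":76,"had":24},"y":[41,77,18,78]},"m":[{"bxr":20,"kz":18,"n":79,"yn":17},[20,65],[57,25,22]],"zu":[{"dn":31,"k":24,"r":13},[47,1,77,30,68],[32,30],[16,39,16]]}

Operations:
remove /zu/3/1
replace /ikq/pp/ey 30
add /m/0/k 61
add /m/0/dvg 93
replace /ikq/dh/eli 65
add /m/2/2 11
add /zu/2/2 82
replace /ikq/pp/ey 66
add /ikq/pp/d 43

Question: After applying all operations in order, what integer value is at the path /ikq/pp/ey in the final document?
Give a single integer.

After op 1 (remove /zu/3/1): {"ikq":{"dh":{"eli":65,"ge":30,"o":75},"j":[12,90],"pp":{"bko":42,"czb":44,"ey":76,"had":24},"y":[41,77,18,78]},"m":[{"bxr":20,"kz":18,"n":79,"yn":17},[20,65],[57,25,22]],"zu":[{"dn":31,"k":24,"r":13},[47,1,77,30,68],[32,30],[16,16]]}
After op 2 (replace /ikq/pp/ey 30): {"ikq":{"dh":{"eli":65,"ge":30,"o":75},"j":[12,90],"pp":{"bko":42,"czb":44,"ey":30,"had":24},"y":[41,77,18,78]},"m":[{"bxr":20,"kz":18,"n":79,"yn":17},[20,65],[57,25,22]],"zu":[{"dn":31,"k":24,"r":13},[47,1,77,30,68],[32,30],[16,16]]}
After op 3 (add /m/0/k 61): {"ikq":{"dh":{"eli":65,"ge":30,"o":75},"j":[12,90],"pp":{"bko":42,"czb":44,"ey":30,"had":24},"y":[41,77,18,78]},"m":[{"bxr":20,"k":61,"kz":18,"n":79,"yn":17},[20,65],[57,25,22]],"zu":[{"dn":31,"k":24,"r":13},[47,1,77,30,68],[32,30],[16,16]]}
After op 4 (add /m/0/dvg 93): {"ikq":{"dh":{"eli":65,"ge":30,"o":75},"j":[12,90],"pp":{"bko":42,"czb":44,"ey":30,"had":24},"y":[41,77,18,78]},"m":[{"bxr":20,"dvg":93,"k":61,"kz":18,"n":79,"yn":17},[20,65],[57,25,22]],"zu":[{"dn":31,"k":24,"r":13},[47,1,77,30,68],[32,30],[16,16]]}
After op 5 (replace /ikq/dh/eli 65): {"ikq":{"dh":{"eli":65,"ge":30,"o":75},"j":[12,90],"pp":{"bko":42,"czb":44,"ey":30,"had":24},"y":[41,77,18,78]},"m":[{"bxr":20,"dvg":93,"k":61,"kz":18,"n":79,"yn":17},[20,65],[57,25,22]],"zu":[{"dn":31,"k":24,"r":13},[47,1,77,30,68],[32,30],[16,16]]}
After op 6 (add /m/2/2 11): {"ikq":{"dh":{"eli":65,"ge":30,"o":75},"j":[12,90],"pp":{"bko":42,"czb":44,"ey":30,"had":24},"y":[41,77,18,78]},"m":[{"bxr":20,"dvg":93,"k":61,"kz":18,"n":79,"yn":17},[20,65],[57,25,11,22]],"zu":[{"dn":31,"k":24,"r":13},[47,1,77,30,68],[32,30],[16,16]]}
After op 7 (add /zu/2/2 82): {"ikq":{"dh":{"eli":65,"ge":30,"o":75},"j":[12,90],"pp":{"bko":42,"czb":44,"ey":30,"had":24},"y":[41,77,18,78]},"m":[{"bxr":20,"dvg":93,"k":61,"kz":18,"n":79,"yn":17},[20,65],[57,25,11,22]],"zu":[{"dn":31,"k":24,"r":13},[47,1,77,30,68],[32,30,82],[16,16]]}
After op 8 (replace /ikq/pp/ey 66): {"ikq":{"dh":{"eli":65,"ge":30,"o":75},"j":[12,90],"pp":{"bko":42,"czb":44,"ey":66,"had":24},"y":[41,77,18,78]},"m":[{"bxr":20,"dvg":93,"k":61,"kz":18,"n":79,"yn":17},[20,65],[57,25,11,22]],"zu":[{"dn":31,"k":24,"r":13},[47,1,77,30,68],[32,30,82],[16,16]]}
After op 9 (add /ikq/pp/d 43): {"ikq":{"dh":{"eli":65,"ge":30,"o":75},"j":[12,90],"pp":{"bko":42,"czb":44,"d":43,"ey":66,"had":24},"y":[41,77,18,78]},"m":[{"bxr":20,"dvg":93,"k":61,"kz":18,"n":79,"yn":17},[20,65],[57,25,11,22]],"zu":[{"dn":31,"k":24,"r":13},[47,1,77,30,68],[32,30,82],[16,16]]}
Value at /ikq/pp/ey: 66

Answer: 66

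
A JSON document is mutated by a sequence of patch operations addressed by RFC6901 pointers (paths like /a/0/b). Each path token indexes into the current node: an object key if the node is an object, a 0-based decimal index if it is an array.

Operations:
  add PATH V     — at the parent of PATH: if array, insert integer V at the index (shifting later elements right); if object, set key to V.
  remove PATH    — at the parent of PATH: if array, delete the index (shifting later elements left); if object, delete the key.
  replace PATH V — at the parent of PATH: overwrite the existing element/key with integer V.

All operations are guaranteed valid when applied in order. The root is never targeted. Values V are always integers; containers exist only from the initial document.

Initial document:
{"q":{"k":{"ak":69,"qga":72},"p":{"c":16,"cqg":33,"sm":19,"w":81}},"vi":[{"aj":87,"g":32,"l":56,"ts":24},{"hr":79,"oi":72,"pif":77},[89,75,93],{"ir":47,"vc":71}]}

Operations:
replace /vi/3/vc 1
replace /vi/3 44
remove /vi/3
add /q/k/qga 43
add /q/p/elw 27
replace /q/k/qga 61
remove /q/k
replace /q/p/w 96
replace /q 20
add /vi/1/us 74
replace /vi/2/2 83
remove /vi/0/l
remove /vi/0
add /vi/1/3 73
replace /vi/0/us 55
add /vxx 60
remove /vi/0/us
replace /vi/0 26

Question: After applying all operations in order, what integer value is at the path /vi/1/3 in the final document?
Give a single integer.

After op 1 (replace /vi/3/vc 1): {"q":{"k":{"ak":69,"qga":72},"p":{"c":16,"cqg":33,"sm":19,"w":81}},"vi":[{"aj":87,"g":32,"l":56,"ts":24},{"hr":79,"oi":72,"pif":77},[89,75,93],{"ir":47,"vc":1}]}
After op 2 (replace /vi/3 44): {"q":{"k":{"ak":69,"qga":72},"p":{"c":16,"cqg":33,"sm":19,"w":81}},"vi":[{"aj":87,"g":32,"l":56,"ts":24},{"hr":79,"oi":72,"pif":77},[89,75,93],44]}
After op 3 (remove /vi/3): {"q":{"k":{"ak":69,"qga":72},"p":{"c":16,"cqg":33,"sm":19,"w":81}},"vi":[{"aj":87,"g":32,"l":56,"ts":24},{"hr":79,"oi":72,"pif":77},[89,75,93]]}
After op 4 (add /q/k/qga 43): {"q":{"k":{"ak":69,"qga":43},"p":{"c":16,"cqg":33,"sm":19,"w":81}},"vi":[{"aj":87,"g":32,"l":56,"ts":24},{"hr":79,"oi":72,"pif":77},[89,75,93]]}
After op 5 (add /q/p/elw 27): {"q":{"k":{"ak":69,"qga":43},"p":{"c":16,"cqg":33,"elw":27,"sm":19,"w":81}},"vi":[{"aj":87,"g":32,"l":56,"ts":24},{"hr":79,"oi":72,"pif":77},[89,75,93]]}
After op 6 (replace /q/k/qga 61): {"q":{"k":{"ak":69,"qga":61},"p":{"c":16,"cqg":33,"elw":27,"sm":19,"w":81}},"vi":[{"aj":87,"g":32,"l":56,"ts":24},{"hr":79,"oi":72,"pif":77},[89,75,93]]}
After op 7 (remove /q/k): {"q":{"p":{"c":16,"cqg":33,"elw":27,"sm":19,"w":81}},"vi":[{"aj":87,"g":32,"l":56,"ts":24},{"hr":79,"oi":72,"pif":77},[89,75,93]]}
After op 8 (replace /q/p/w 96): {"q":{"p":{"c":16,"cqg":33,"elw":27,"sm":19,"w":96}},"vi":[{"aj":87,"g":32,"l":56,"ts":24},{"hr":79,"oi":72,"pif":77},[89,75,93]]}
After op 9 (replace /q 20): {"q":20,"vi":[{"aj":87,"g":32,"l":56,"ts":24},{"hr":79,"oi":72,"pif":77},[89,75,93]]}
After op 10 (add /vi/1/us 74): {"q":20,"vi":[{"aj":87,"g":32,"l":56,"ts":24},{"hr":79,"oi":72,"pif":77,"us":74},[89,75,93]]}
After op 11 (replace /vi/2/2 83): {"q":20,"vi":[{"aj":87,"g":32,"l":56,"ts":24},{"hr":79,"oi":72,"pif":77,"us":74},[89,75,83]]}
After op 12 (remove /vi/0/l): {"q":20,"vi":[{"aj":87,"g":32,"ts":24},{"hr":79,"oi":72,"pif":77,"us":74},[89,75,83]]}
After op 13 (remove /vi/0): {"q":20,"vi":[{"hr":79,"oi":72,"pif":77,"us":74},[89,75,83]]}
After op 14 (add /vi/1/3 73): {"q":20,"vi":[{"hr":79,"oi":72,"pif":77,"us":74},[89,75,83,73]]}
After op 15 (replace /vi/0/us 55): {"q":20,"vi":[{"hr":79,"oi":72,"pif":77,"us":55},[89,75,83,73]]}
After op 16 (add /vxx 60): {"q":20,"vi":[{"hr":79,"oi":72,"pif":77,"us":55},[89,75,83,73]],"vxx":60}
After op 17 (remove /vi/0/us): {"q":20,"vi":[{"hr":79,"oi":72,"pif":77},[89,75,83,73]],"vxx":60}
After op 18 (replace /vi/0 26): {"q":20,"vi":[26,[89,75,83,73]],"vxx":60}
Value at /vi/1/3: 73

Answer: 73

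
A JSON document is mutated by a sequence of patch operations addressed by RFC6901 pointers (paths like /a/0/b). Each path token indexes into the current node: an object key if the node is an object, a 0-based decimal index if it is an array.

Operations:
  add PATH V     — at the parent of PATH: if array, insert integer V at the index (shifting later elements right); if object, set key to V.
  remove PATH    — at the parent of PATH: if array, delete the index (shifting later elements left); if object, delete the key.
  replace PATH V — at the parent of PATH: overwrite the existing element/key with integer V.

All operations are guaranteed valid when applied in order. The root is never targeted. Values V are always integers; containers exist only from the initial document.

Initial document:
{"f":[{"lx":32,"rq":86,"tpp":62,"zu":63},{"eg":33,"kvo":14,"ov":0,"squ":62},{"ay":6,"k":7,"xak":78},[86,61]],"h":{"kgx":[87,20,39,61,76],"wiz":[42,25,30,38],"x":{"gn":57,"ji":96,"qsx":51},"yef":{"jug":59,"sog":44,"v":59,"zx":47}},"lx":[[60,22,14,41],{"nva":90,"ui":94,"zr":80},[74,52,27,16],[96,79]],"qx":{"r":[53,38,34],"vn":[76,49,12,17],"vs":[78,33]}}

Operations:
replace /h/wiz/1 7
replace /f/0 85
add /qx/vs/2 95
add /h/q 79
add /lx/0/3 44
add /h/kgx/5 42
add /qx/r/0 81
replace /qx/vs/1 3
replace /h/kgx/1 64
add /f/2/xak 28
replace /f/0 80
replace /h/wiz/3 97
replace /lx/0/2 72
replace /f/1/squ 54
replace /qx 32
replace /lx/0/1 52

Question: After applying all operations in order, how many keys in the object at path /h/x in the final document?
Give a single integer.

Answer: 3

Derivation:
After op 1 (replace /h/wiz/1 7): {"f":[{"lx":32,"rq":86,"tpp":62,"zu":63},{"eg":33,"kvo":14,"ov":0,"squ":62},{"ay":6,"k":7,"xak":78},[86,61]],"h":{"kgx":[87,20,39,61,76],"wiz":[42,7,30,38],"x":{"gn":57,"ji":96,"qsx":51},"yef":{"jug":59,"sog":44,"v":59,"zx":47}},"lx":[[60,22,14,41],{"nva":90,"ui":94,"zr":80},[74,52,27,16],[96,79]],"qx":{"r":[53,38,34],"vn":[76,49,12,17],"vs":[78,33]}}
After op 2 (replace /f/0 85): {"f":[85,{"eg":33,"kvo":14,"ov":0,"squ":62},{"ay":6,"k":7,"xak":78},[86,61]],"h":{"kgx":[87,20,39,61,76],"wiz":[42,7,30,38],"x":{"gn":57,"ji":96,"qsx":51},"yef":{"jug":59,"sog":44,"v":59,"zx":47}},"lx":[[60,22,14,41],{"nva":90,"ui":94,"zr":80},[74,52,27,16],[96,79]],"qx":{"r":[53,38,34],"vn":[76,49,12,17],"vs":[78,33]}}
After op 3 (add /qx/vs/2 95): {"f":[85,{"eg":33,"kvo":14,"ov":0,"squ":62},{"ay":6,"k":7,"xak":78},[86,61]],"h":{"kgx":[87,20,39,61,76],"wiz":[42,7,30,38],"x":{"gn":57,"ji":96,"qsx":51},"yef":{"jug":59,"sog":44,"v":59,"zx":47}},"lx":[[60,22,14,41],{"nva":90,"ui":94,"zr":80},[74,52,27,16],[96,79]],"qx":{"r":[53,38,34],"vn":[76,49,12,17],"vs":[78,33,95]}}
After op 4 (add /h/q 79): {"f":[85,{"eg":33,"kvo":14,"ov":0,"squ":62},{"ay":6,"k":7,"xak":78},[86,61]],"h":{"kgx":[87,20,39,61,76],"q":79,"wiz":[42,7,30,38],"x":{"gn":57,"ji":96,"qsx":51},"yef":{"jug":59,"sog":44,"v":59,"zx":47}},"lx":[[60,22,14,41],{"nva":90,"ui":94,"zr":80},[74,52,27,16],[96,79]],"qx":{"r":[53,38,34],"vn":[76,49,12,17],"vs":[78,33,95]}}
After op 5 (add /lx/0/3 44): {"f":[85,{"eg":33,"kvo":14,"ov":0,"squ":62},{"ay":6,"k":7,"xak":78},[86,61]],"h":{"kgx":[87,20,39,61,76],"q":79,"wiz":[42,7,30,38],"x":{"gn":57,"ji":96,"qsx":51},"yef":{"jug":59,"sog":44,"v":59,"zx":47}},"lx":[[60,22,14,44,41],{"nva":90,"ui":94,"zr":80},[74,52,27,16],[96,79]],"qx":{"r":[53,38,34],"vn":[76,49,12,17],"vs":[78,33,95]}}
After op 6 (add /h/kgx/5 42): {"f":[85,{"eg":33,"kvo":14,"ov":0,"squ":62},{"ay":6,"k":7,"xak":78},[86,61]],"h":{"kgx":[87,20,39,61,76,42],"q":79,"wiz":[42,7,30,38],"x":{"gn":57,"ji":96,"qsx":51},"yef":{"jug":59,"sog":44,"v":59,"zx":47}},"lx":[[60,22,14,44,41],{"nva":90,"ui":94,"zr":80},[74,52,27,16],[96,79]],"qx":{"r":[53,38,34],"vn":[76,49,12,17],"vs":[78,33,95]}}
After op 7 (add /qx/r/0 81): {"f":[85,{"eg":33,"kvo":14,"ov":0,"squ":62},{"ay":6,"k":7,"xak":78},[86,61]],"h":{"kgx":[87,20,39,61,76,42],"q":79,"wiz":[42,7,30,38],"x":{"gn":57,"ji":96,"qsx":51},"yef":{"jug":59,"sog":44,"v":59,"zx":47}},"lx":[[60,22,14,44,41],{"nva":90,"ui":94,"zr":80},[74,52,27,16],[96,79]],"qx":{"r":[81,53,38,34],"vn":[76,49,12,17],"vs":[78,33,95]}}
After op 8 (replace /qx/vs/1 3): {"f":[85,{"eg":33,"kvo":14,"ov":0,"squ":62},{"ay":6,"k":7,"xak":78},[86,61]],"h":{"kgx":[87,20,39,61,76,42],"q":79,"wiz":[42,7,30,38],"x":{"gn":57,"ji":96,"qsx":51},"yef":{"jug":59,"sog":44,"v":59,"zx":47}},"lx":[[60,22,14,44,41],{"nva":90,"ui":94,"zr":80},[74,52,27,16],[96,79]],"qx":{"r":[81,53,38,34],"vn":[76,49,12,17],"vs":[78,3,95]}}
After op 9 (replace /h/kgx/1 64): {"f":[85,{"eg":33,"kvo":14,"ov":0,"squ":62},{"ay":6,"k":7,"xak":78},[86,61]],"h":{"kgx":[87,64,39,61,76,42],"q":79,"wiz":[42,7,30,38],"x":{"gn":57,"ji":96,"qsx":51},"yef":{"jug":59,"sog":44,"v":59,"zx":47}},"lx":[[60,22,14,44,41],{"nva":90,"ui":94,"zr":80},[74,52,27,16],[96,79]],"qx":{"r":[81,53,38,34],"vn":[76,49,12,17],"vs":[78,3,95]}}
After op 10 (add /f/2/xak 28): {"f":[85,{"eg":33,"kvo":14,"ov":0,"squ":62},{"ay":6,"k":7,"xak":28},[86,61]],"h":{"kgx":[87,64,39,61,76,42],"q":79,"wiz":[42,7,30,38],"x":{"gn":57,"ji":96,"qsx":51},"yef":{"jug":59,"sog":44,"v":59,"zx":47}},"lx":[[60,22,14,44,41],{"nva":90,"ui":94,"zr":80},[74,52,27,16],[96,79]],"qx":{"r":[81,53,38,34],"vn":[76,49,12,17],"vs":[78,3,95]}}
After op 11 (replace /f/0 80): {"f":[80,{"eg":33,"kvo":14,"ov":0,"squ":62},{"ay":6,"k":7,"xak":28},[86,61]],"h":{"kgx":[87,64,39,61,76,42],"q":79,"wiz":[42,7,30,38],"x":{"gn":57,"ji":96,"qsx":51},"yef":{"jug":59,"sog":44,"v":59,"zx":47}},"lx":[[60,22,14,44,41],{"nva":90,"ui":94,"zr":80},[74,52,27,16],[96,79]],"qx":{"r":[81,53,38,34],"vn":[76,49,12,17],"vs":[78,3,95]}}
After op 12 (replace /h/wiz/3 97): {"f":[80,{"eg":33,"kvo":14,"ov":0,"squ":62},{"ay":6,"k":7,"xak":28},[86,61]],"h":{"kgx":[87,64,39,61,76,42],"q":79,"wiz":[42,7,30,97],"x":{"gn":57,"ji":96,"qsx":51},"yef":{"jug":59,"sog":44,"v":59,"zx":47}},"lx":[[60,22,14,44,41],{"nva":90,"ui":94,"zr":80},[74,52,27,16],[96,79]],"qx":{"r":[81,53,38,34],"vn":[76,49,12,17],"vs":[78,3,95]}}
After op 13 (replace /lx/0/2 72): {"f":[80,{"eg":33,"kvo":14,"ov":0,"squ":62},{"ay":6,"k":7,"xak":28},[86,61]],"h":{"kgx":[87,64,39,61,76,42],"q":79,"wiz":[42,7,30,97],"x":{"gn":57,"ji":96,"qsx":51},"yef":{"jug":59,"sog":44,"v":59,"zx":47}},"lx":[[60,22,72,44,41],{"nva":90,"ui":94,"zr":80},[74,52,27,16],[96,79]],"qx":{"r":[81,53,38,34],"vn":[76,49,12,17],"vs":[78,3,95]}}
After op 14 (replace /f/1/squ 54): {"f":[80,{"eg":33,"kvo":14,"ov":0,"squ":54},{"ay":6,"k":7,"xak":28},[86,61]],"h":{"kgx":[87,64,39,61,76,42],"q":79,"wiz":[42,7,30,97],"x":{"gn":57,"ji":96,"qsx":51},"yef":{"jug":59,"sog":44,"v":59,"zx":47}},"lx":[[60,22,72,44,41],{"nva":90,"ui":94,"zr":80},[74,52,27,16],[96,79]],"qx":{"r":[81,53,38,34],"vn":[76,49,12,17],"vs":[78,3,95]}}
After op 15 (replace /qx 32): {"f":[80,{"eg":33,"kvo":14,"ov":0,"squ":54},{"ay":6,"k":7,"xak":28},[86,61]],"h":{"kgx":[87,64,39,61,76,42],"q":79,"wiz":[42,7,30,97],"x":{"gn":57,"ji":96,"qsx":51},"yef":{"jug":59,"sog":44,"v":59,"zx":47}},"lx":[[60,22,72,44,41],{"nva":90,"ui":94,"zr":80},[74,52,27,16],[96,79]],"qx":32}
After op 16 (replace /lx/0/1 52): {"f":[80,{"eg":33,"kvo":14,"ov":0,"squ":54},{"ay":6,"k":7,"xak":28},[86,61]],"h":{"kgx":[87,64,39,61,76,42],"q":79,"wiz":[42,7,30,97],"x":{"gn":57,"ji":96,"qsx":51},"yef":{"jug":59,"sog":44,"v":59,"zx":47}},"lx":[[60,52,72,44,41],{"nva":90,"ui":94,"zr":80},[74,52,27,16],[96,79]],"qx":32}
Size at path /h/x: 3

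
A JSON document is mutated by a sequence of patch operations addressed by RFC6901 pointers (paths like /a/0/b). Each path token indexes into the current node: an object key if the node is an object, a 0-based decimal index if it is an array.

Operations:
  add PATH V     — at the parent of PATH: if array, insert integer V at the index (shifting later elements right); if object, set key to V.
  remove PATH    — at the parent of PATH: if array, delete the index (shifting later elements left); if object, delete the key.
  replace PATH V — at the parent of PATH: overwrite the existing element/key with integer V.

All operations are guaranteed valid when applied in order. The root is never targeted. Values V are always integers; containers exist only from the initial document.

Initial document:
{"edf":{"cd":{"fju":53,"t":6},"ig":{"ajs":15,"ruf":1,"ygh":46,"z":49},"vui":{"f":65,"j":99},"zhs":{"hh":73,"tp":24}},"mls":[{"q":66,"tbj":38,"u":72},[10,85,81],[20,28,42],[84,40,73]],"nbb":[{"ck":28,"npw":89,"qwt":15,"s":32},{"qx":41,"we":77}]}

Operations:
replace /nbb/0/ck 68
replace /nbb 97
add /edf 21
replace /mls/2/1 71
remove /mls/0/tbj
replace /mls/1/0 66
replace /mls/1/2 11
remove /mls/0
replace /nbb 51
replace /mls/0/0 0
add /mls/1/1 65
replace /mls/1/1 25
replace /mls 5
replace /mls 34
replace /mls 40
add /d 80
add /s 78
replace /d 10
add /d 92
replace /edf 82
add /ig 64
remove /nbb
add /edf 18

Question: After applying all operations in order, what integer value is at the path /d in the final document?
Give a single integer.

Answer: 92

Derivation:
After op 1 (replace /nbb/0/ck 68): {"edf":{"cd":{"fju":53,"t":6},"ig":{"ajs":15,"ruf":1,"ygh":46,"z":49},"vui":{"f":65,"j":99},"zhs":{"hh":73,"tp":24}},"mls":[{"q":66,"tbj":38,"u":72},[10,85,81],[20,28,42],[84,40,73]],"nbb":[{"ck":68,"npw":89,"qwt":15,"s":32},{"qx":41,"we":77}]}
After op 2 (replace /nbb 97): {"edf":{"cd":{"fju":53,"t":6},"ig":{"ajs":15,"ruf":1,"ygh":46,"z":49},"vui":{"f":65,"j":99},"zhs":{"hh":73,"tp":24}},"mls":[{"q":66,"tbj":38,"u":72},[10,85,81],[20,28,42],[84,40,73]],"nbb":97}
After op 3 (add /edf 21): {"edf":21,"mls":[{"q":66,"tbj":38,"u":72},[10,85,81],[20,28,42],[84,40,73]],"nbb":97}
After op 4 (replace /mls/2/1 71): {"edf":21,"mls":[{"q":66,"tbj":38,"u":72},[10,85,81],[20,71,42],[84,40,73]],"nbb":97}
After op 5 (remove /mls/0/tbj): {"edf":21,"mls":[{"q":66,"u":72},[10,85,81],[20,71,42],[84,40,73]],"nbb":97}
After op 6 (replace /mls/1/0 66): {"edf":21,"mls":[{"q":66,"u":72},[66,85,81],[20,71,42],[84,40,73]],"nbb":97}
After op 7 (replace /mls/1/2 11): {"edf":21,"mls":[{"q":66,"u":72},[66,85,11],[20,71,42],[84,40,73]],"nbb":97}
After op 8 (remove /mls/0): {"edf":21,"mls":[[66,85,11],[20,71,42],[84,40,73]],"nbb":97}
After op 9 (replace /nbb 51): {"edf":21,"mls":[[66,85,11],[20,71,42],[84,40,73]],"nbb":51}
After op 10 (replace /mls/0/0 0): {"edf":21,"mls":[[0,85,11],[20,71,42],[84,40,73]],"nbb":51}
After op 11 (add /mls/1/1 65): {"edf":21,"mls":[[0,85,11],[20,65,71,42],[84,40,73]],"nbb":51}
After op 12 (replace /mls/1/1 25): {"edf":21,"mls":[[0,85,11],[20,25,71,42],[84,40,73]],"nbb":51}
After op 13 (replace /mls 5): {"edf":21,"mls":5,"nbb":51}
After op 14 (replace /mls 34): {"edf":21,"mls":34,"nbb":51}
After op 15 (replace /mls 40): {"edf":21,"mls":40,"nbb":51}
After op 16 (add /d 80): {"d":80,"edf":21,"mls":40,"nbb":51}
After op 17 (add /s 78): {"d":80,"edf":21,"mls":40,"nbb":51,"s":78}
After op 18 (replace /d 10): {"d":10,"edf":21,"mls":40,"nbb":51,"s":78}
After op 19 (add /d 92): {"d":92,"edf":21,"mls":40,"nbb":51,"s":78}
After op 20 (replace /edf 82): {"d":92,"edf":82,"mls":40,"nbb":51,"s":78}
After op 21 (add /ig 64): {"d":92,"edf":82,"ig":64,"mls":40,"nbb":51,"s":78}
After op 22 (remove /nbb): {"d":92,"edf":82,"ig":64,"mls":40,"s":78}
After op 23 (add /edf 18): {"d":92,"edf":18,"ig":64,"mls":40,"s":78}
Value at /d: 92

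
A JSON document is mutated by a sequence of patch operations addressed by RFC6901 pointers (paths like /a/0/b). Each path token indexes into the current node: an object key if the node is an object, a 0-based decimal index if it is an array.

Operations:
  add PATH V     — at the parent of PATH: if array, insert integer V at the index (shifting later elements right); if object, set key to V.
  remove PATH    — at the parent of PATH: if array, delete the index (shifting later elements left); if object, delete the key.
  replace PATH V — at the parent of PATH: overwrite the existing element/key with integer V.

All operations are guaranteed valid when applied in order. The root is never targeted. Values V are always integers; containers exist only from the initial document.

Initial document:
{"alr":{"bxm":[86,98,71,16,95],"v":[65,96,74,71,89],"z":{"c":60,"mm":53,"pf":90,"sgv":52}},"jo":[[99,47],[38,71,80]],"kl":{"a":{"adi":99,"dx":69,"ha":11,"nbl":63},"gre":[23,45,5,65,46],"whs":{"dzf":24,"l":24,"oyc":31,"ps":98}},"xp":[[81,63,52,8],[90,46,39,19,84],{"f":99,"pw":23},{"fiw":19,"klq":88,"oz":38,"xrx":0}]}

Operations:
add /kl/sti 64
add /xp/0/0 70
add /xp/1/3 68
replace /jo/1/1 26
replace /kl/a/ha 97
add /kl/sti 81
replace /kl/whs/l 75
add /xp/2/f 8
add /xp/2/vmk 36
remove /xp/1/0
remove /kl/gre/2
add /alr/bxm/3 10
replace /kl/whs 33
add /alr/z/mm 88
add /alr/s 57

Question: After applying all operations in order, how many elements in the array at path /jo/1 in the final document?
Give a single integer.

Answer: 3

Derivation:
After op 1 (add /kl/sti 64): {"alr":{"bxm":[86,98,71,16,95],"v":[65,96,74,71,89],"z":{"c":60,"mm":53,"pf":90,"sgv":52}},"jo":[[99,47],[38,71,80]],"kl":{"a":{"adi":99,"dx":69,"ha":11,"nbl":63},"gre":[23,45,5,65,46],"sti":64,"whs":{"dzf":24,"l":24,"oyc":31,"ps":98}},"xp":[[81,63,52,8],[90,46,39,19,84],{"f":99,"pw":23},{"fiw":19,"klq":88,"oz":38,"xrx":0}]}
After op 2 (add /xp/0/0 70): {"alr":{"bxm":[86,98,71,16,95],"v":[65,96,74,71,89],"z":{"c":60,"mm":53,"pf":90,"sgv":52}},"jo":[[99,47],[38,71,80]],"kl":{"a":{"adi":99,"dx":69,"ha":11,"nbl":63},"gre":[23,45,5,65,46],"sti":64,"whs":{"dzf":24,"l":24,"oyc":31,"ps":98}},"xp":[[70,81,63,52,8],[90,46,39,19,84],{"f":99,"pw":23},{"fiw":19,"klq":88,"oz":38,"xrx":0}]}
After op 3 (add /xp/1/3 68): {"alr":{"bxm":[86,98,71,16,95],"v":[65,96,74,71,89],"z":{"c":60,"mm":53,"pf":90,"sgv":52}},"jo":[[99,47],[38,71,80]],"kl":{"a":{"adi":99,"dx":69,"ha":11,"nbl":63},"gre":[23,45,5,65,46],"sti":64,"whs":{"dzf":24,"l":24,"oyc":31,"ps":98}},"xp":[[70,81,63,52,8],[90,46,39,68,19,84],{"f":99,"pw":23},{"fiw":19,"klq":88,"oz":38,"xrx":0}]}
After op 4 (replace /jo/1/1 26): {"alr":{"bxm":[86,98,71,16,95],"v":[65,96,74,71,89],"z":{"c":60,"mm":53,"pf":90,"sgv":52}},"jo":[[99,47],[38,26,80]],"kl":{"a":{"adi":99,"dx":69,"ha":11,"nbl":63},"gre":[23,45,5,65,46],"sti":64,"whs":{"dzf":24,"l":24,"oyc":31,"ps":98}},"xp":[[70,81,63,52,8],[90,46,39,68,19,84],{"f":99,"pw":23},{"fiw":19,"klq":88,"oz":38,"xrx":0}]}
After op 5 (replace /kl/a/ha 97): {"alr":{"bxm":[86,98,71,16,95],"v":[65,96,74,71,89],"z":{"c":60,"mm":53,"pf":90,"sgv":52}},"jo":[[99,47],[38,26,80]],"kl":{"a":{"adi":99,"dx":69,"ha":97,"nbl":63},"gre":[23,45,5,65,46],"sti":64,"whs":{"dzf":24,"l":24,"oyc":31,"ps":98}},"xp":[[70,81,63,52,8],[90,46,39,68,19,84],{"f":99,"pw":23},{"fiw":19,"klq":88,"oz":38,"xrx":0}]}
After op 6 (add /kl/sti 81): {"alr":{"bxm":[86,98,71,16,95],"v":[65,96,74,71,89],"z":{"c":60,"mm":53,"pf":90,"sgv":52}},"jo":[[99,47],[38,26,80]],"kl":{"a":{"adi":99,"dx":69,"ha":97,"nbl":63},"gre":[23,45,5,65,46],"sti":81,"whs":{"dzf":24,"l":24,"oyc":31,"ps":98}},"xp":[[70,81,63,52,8],[90,46,39,68,19,84],{"f":99,"pw":23},{"fiw":19,"klq":88,"oz":38,"xrx":0}]}
After op 7 (replace /kl/whs/l 75): {"alr":{"bxm":[86,98,71,16,95],"v":[65,96,74,71,89],"z":{"c":60,"mm":53,"pf":90,"sgv":52}},"jo":[[99,47],[38,26,80]],"kl":{"a":{"adi":99,"dx":69,"ha":97,"nbl":63},"gre":[23,45,5,65,46],"sti":81,"whs":{"dzf":24,"l":75,"oyc":31,"ps":98}},"xp":[[70,81,63,52,8],[90,46,39,68,19,84],{"f":99,"pw":23},{"fiw":19,"klq":88,"oz":38,"xrx":0}]}
After op 8 (add /xp/2/f 8): {"alr":{"bxm":[86,98,71,16,95],"v":[65,96,74,71,89],"z":{"c":60,"mm":53,"pf":90,"sgv":52}},"jo":[[99,47],[38,26,80]],"kl":{"a":{"adi":99,"dx":69,"ha":97,"nbl":63},"gre":[23,45,5,65,46],"sti":81,"whs":{"dzf":24,"l":75,"oyc":31,"ps":98}},"xp":[[70,81,63,52,8],[90,46,39,68,19,84],{"f":8,"pw":23},{"fiw":19,"klq":88,"oz":38,"xrx":0}]}
After op 9 (add /xp/2/vmk 36): {"alr":{"bxm":[86,98,71,16,95],"v":[65,96,74,71,89],"z":{"c":60,"mm":53,"pf":90,"sgv":52}},"jo":[[99,47],[38,26,80]],"kl":{"a":{"adi":99,"dx":69,"ha":97,"nbl":63},"gre":[23,45,5,65,46],"sti":81,"whs":{"dzf":24,"l":75,"oyc":31,"ps":98}},"xp":[[70,81,63,52,8],[90,46,39,68,19,84],{"f":8,"pw":23,"vmk":36},{"fiw":19,"klq":88,"oz":38,"xrx":0}]}
After op 10 (remove /xp/1/0): {"alr":{"bxm":[86,98,71,16,95],"v":[65,96,74,71,89],"z":{"c":60,"mm":53,"pf":90,"sgv":52}},"jo":[[99,47],[38,26,80]],"kl":{"a":{"adi":99,"dx":69,"ha":97,"nbl":63},"gre":[23,45,5,65,46],"sti":81,"whs":{"dzf":24,"l":75,"oyc":31,"ps":98}},"xp":[[70,81,63,52,8],[46,39,68,19,84],{"f":8,"pw":23,"vmk":36},{"fiw":19,"klq":88,"oz":38,"xrx":0}]}
After op 11 (remove /kl/gre/2): {"alr":{"bxm":[86,98,71,16,95],"v":[65,96,74,71,89],"z":{"c":60,"mm":53,"pf":90,"sgv":52}},"jo":[[99,47],[38,26,80]],"kl":{"a":{"adi":99,"dx":69,"ha":97,"nbl":63},"gre":[23,45,65,46],"sti":81,"whs":{"dzf":24,"l":75,"oyc":31,"ps":98}},"xp":[[70,81,63,52,8],[46,39,68,19,84],{"f":8,"pw":23,"vmk":36},{"fiw":19,"klq":88,"oz":38,"xrx":0}]}
After op 12 (add /alr/bxm/3 10): {"alr":{"bxm":[86,98,71,10,16,95],"v":[65,96,74,71,89],"z":{"c":60,"mm":53,"pf":90,"sgv":52}},"jo":[[99,47],[38,26,80]],"kl":{"a":{"adi":99,"dx":69,"ha":97,"nbl":63},"gre":[23,45,65,46],"sti":81,"whs":{"dzf":24,"l":75,"oyc":31,"ps":98}},"xp":[[70,81,63,52,8],[46,39,68,19,84],{"f":8,"pw":23,"vmk":36},{"fiw":19,"klq":88,"oz":38,"xrx":0}]}
After op 13 (replace /kl/whs 33): {"alr":{"bxm":[86,98,71,10,16,95],"v":[65,96,74,71,89],"z":{"c":60,"mm":53,"pf":90,"sgv":52}},"jo":[[99,47],[38,26,80]],"kl":{"a":{"adi":99,"dx":69,"ha":97,"nbl":63},"gre":[23,45,65,46],"sti":81,"whs":33},"xp":[[70,81,63,52,8],[46,39,68,19,84],{"f":8,"pw":23,"vmk":36},{"fiw":19,"klq":88,"oz":38,"xrx":0}]}
After op 14 (add /alr/z/mm 88): {"alr":{"bxm":[86,98,71,10,16,95],"v":[65,96,74,71,89],"z":{"c":60,"mm":88,"pf":90,"sgv":52}},"jo":[[99,47],[38,26,80]],"kl":{"a":{"adi":99,"dx":69,"ha":97,"nbl":63},"gre":[23,45,65,46],"sti":81,"whs":33},"xp":[[70,81,63,52,8],[46,39,68,19,84],{"f":8,"pw":23,"vmk":36},{"fiw":19,"klq":88,"oz":38,"xrx":0}]}
After op 15 (add /alr/s 57): {"alr":{"bxm":[86,98,71,10,16,95],"s":57,"v":[65,96,74,71,89],"z":{"c":60,"mm":88,"pf":90,"sgv":52}},"jo":[[99,47],[38,26,80]],"kl":{"a":{"adi":99,"dx":69,"ha":97,"nbl":63},"gre":[23,45,65,46],"sti":81,"whs":33},"xp":[[70,81,63,52,8],[46,39,68,19,84],{"f":8,"pw":23,"vmk":36},{"fiw":19,"klq":88,"oz":38,"xrx":0}]}
Size at path /jo/1: 3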